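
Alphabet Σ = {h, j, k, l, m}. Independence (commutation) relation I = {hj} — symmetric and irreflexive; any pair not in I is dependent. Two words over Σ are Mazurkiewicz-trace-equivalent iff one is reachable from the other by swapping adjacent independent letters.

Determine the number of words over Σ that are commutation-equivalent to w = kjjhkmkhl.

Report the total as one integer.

3

0(k) covers ∅
1(j) covers 0:k
2(j) covers 1:j
3(h) covers 0:k
4(k) covers 2:j, 3:h
5(m) covers 4:k
6(k) covers 5:m
7(h) covers 6:k
8(l) covers 7:h
floor of heap: 0:k
completions by unplaced set U, small U first (add the entries for U minus each lowest piece of U):
  |U|=1: {8}:1
  |U|=2: {7,8}:1
  |U|=3: {6,7,8}:1
  |U|=4: {5,6,7,8}:1
  |U|=5: {4,5,6,7,8}:1
  |U|=6: {2,4,5,6,7,8}:1  {3,4,5,6,7,8}:1
  |U|=7: {1,2,4,5,6,7,8}:1  {2,3,4,5,6,7,8}:2
  start at 0(k): 3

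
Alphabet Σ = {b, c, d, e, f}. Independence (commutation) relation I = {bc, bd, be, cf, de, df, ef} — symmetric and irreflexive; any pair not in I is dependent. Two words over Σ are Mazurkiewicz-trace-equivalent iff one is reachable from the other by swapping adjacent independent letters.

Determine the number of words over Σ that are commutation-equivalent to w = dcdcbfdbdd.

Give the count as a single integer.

drop 0:d onto floor
drop 1:c onto {0:d}
drop 2:d onto {1:c}
drop 3:c onto {2:d}
drop 4:b onto floor
drop 5:f onto {4:b}
drop 6:d onto {3:c}
drop 7:b onto {5:f}
drop 8:d onto {6:d}
drop 9:d onto {8:d}
ground layer = {0:d, 4:b}
drop-orders for the pieces not yet dropped (sum over which currently-grounded one goes next):
  1 to go: {7} 1  {9} 1
  2 to go: {5,7} 1  {7,9} 2  {8,9} 1
  3 to go: {4,5,7} 1  {5,7,9} 3  {6,8,9} 1  {7,8,9} 3
  4 to go: {3,6,8,9} 1  {4,5,7,9} 4  {5,7,8,9} 6  {6,7,8,9} 4
  5 to go: {2,3,6,8,9} 1  {3,6,7,8,9} 5  {4,5,7,8,9} 10  {5,6,7,8,9} 10
  6 to go: {1,2,3,6,8,9} 1  {2,3,6,7,8,9} 6  {3,5,6,7,8,9} 15  {4,5,6,7,8,9} 20
  7 to go: {0,1,2,3,6,8,9} 1  {1,2,3,6,7,8,9} 7  {2,3,5,6,7,8,9} 21  {3,4,5,6,7,8,9} 35
  8 to go: {0,1,2,3,6,7,8,9} 8  {1,2,3,5,6,7,8,9} 28  {2,3,4,5,6,7,8,9} 56
  if 0:d drops first: 84 orders
  if 4:b drops first: 36 orders
heap linearizations: 120

120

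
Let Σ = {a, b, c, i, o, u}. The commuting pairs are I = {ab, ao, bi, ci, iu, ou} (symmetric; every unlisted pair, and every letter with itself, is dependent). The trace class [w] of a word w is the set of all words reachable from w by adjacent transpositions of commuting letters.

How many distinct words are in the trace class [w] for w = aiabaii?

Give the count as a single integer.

#0=a has no predecessor
#1=i depends on [0:a]
#2=a depends on [1:i]
#3=b has no predecessor
#4=a depends on [2:a]
#5=i depends on [4:a]
#6=i depends on [5:i]
sources: [0:a, 3:b]
N(rest) = Σ N(rest − s) over sources s of rest; N(one piece) = 1:
  size 1 → [3]=1  [6]=1
  size 2 → [3,6]=2  [5,6]=1
  size 3 → [3,5,6]=3  [4,5,6]=1
  size 4 → [2,4,5,6]=1  [3,4,5,6]=4
  size 5 → [1,2,4,5,6]=1  [2,3,4,5,6]=5
  first=0(a) contributes 6
  first=3(b) contributes 1
|[w]| = 7

7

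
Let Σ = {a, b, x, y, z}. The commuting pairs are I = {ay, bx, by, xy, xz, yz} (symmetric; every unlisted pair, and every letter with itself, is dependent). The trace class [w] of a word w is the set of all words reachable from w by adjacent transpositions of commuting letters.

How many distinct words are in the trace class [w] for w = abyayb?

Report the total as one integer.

15

0(a) covers ∅
1(b) covers 0:a
2(y) covers ∅
3(a) covers 1:b
4(y) covers 2:y
5(b) covers 3:a
floor of heap: 0:a, 2:y
completions by unplaced set U, small U first (add the entries for U minus each lowest piece of U):
  |U|=1: {4}:1  {5}:1
  |U|=2: {2,4}:1  {3,5}:1  {4,5}:2
  |U|=3: {1,3,5}:1  {2,4,5}:3  {3,4,5}:3
  |U|=4: {0,1,3,5}:1  {1,3,4,5}:4  {2,3,4,5}:6
  start at 0(a): 10
  start at 2(y): 5
sum over floor = 15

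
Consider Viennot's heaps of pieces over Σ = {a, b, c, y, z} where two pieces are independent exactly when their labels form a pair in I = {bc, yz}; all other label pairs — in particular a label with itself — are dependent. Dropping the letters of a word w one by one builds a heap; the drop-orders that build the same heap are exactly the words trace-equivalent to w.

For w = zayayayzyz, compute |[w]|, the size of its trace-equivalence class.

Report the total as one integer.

drop 0:z onto floor
drop 1:a onto {0:z}
drop 2:y onto {1:a}
drop 3:a onto {2:y}
drop 4:y onto {3:a}
drop 5:a onto {4:y}
drop 6:y onto {5:a}
drop 7:z onto {5:a}
drop 8:y onto {6:y}
drop 9:z onto {7:z}
ground layer = {0:z}
drop-orders for the pieces not yet dropped (sum over which currently-grounded one goes next):
  1 to go: {8} 1  {9} 1
  2 to go: {6,8} 1  {7,9} 1  {8,9} 2
  3 to go: {6,8,9} 3  {7,8,9} 3
  4 to go: {6,7,8,9} 6
  5 to go: {5,6,7,8,9} 6
  6 to go: {4,5,6,7,8,9} 6
  7 to go: {3,4,5,6,7,8,9} 6
  8 to go: {2,3,4,5,6,7,8,9} 6
  if 0:z drops first: 6 orders

6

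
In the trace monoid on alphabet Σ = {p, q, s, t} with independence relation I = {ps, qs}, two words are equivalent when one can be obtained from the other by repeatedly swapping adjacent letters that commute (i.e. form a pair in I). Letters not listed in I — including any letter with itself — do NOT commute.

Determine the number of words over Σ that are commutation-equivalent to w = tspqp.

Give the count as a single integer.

#0=t has no predecessor
#1=s depends on [0:t]
#2=p depends on [0:t]
#3=q depends on [2:p]
#4=p depends on [3:q]
sources: [0:t]
N(rest) = Σ N(rest − s) over sources s of rest; N(one piece) = 1:
  size 1 → [1]=1  [4]=1
  size 2 → [1,4]=2  [3,4]=1
  size 3 → [1,3,4]=3  [2,3,4]=1
  first=0(t) contributes 4

4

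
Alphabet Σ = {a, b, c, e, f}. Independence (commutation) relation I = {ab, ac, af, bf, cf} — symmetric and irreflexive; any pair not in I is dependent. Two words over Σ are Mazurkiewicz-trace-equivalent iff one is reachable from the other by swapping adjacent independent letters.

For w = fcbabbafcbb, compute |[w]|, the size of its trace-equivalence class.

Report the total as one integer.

1980

piece 0:f — minimal
piece 1:c — minimal
piece 2:b rests on {1:c}
piece 3:a — minimal
piece 4:b rests on {2:b}
piece 5:b rests on {4:b}
piece 6:a rests on {3:a}
piece 7:f rests on {0:f}
piece 8:c rests on {5:b}
piece 9:b rests on {8:c}
piece 10:b rests on {9:b}
minimal pieces: {0:f, 1:c, 3:a}
ways to finish when only these pieces remain (= sum over removing one remaining piece with nothing left below it):
  1 left: {6}→1  {7}→1  {10}→1
  2 left: {0,7}→1  {3,6}→1  {6,7}→2  {6,10}→2  {7,10}→2  {9,10}→1
  3 left: {0,6,7}→3  {0,7,10}→3  {3,6,7}→3  {3,6,10}→3  {6,7,10}→6  {6,9,10}→3  {7,9,10}→3  {8,9,10}→1
  4 left: {0,3,6,7}→6  {0,6,7,10}→12  {0,7,9,10}→6  {3,6,7,10}→12  {3,6,9,10}→6  {5,8,9,10}→1  {6,7,9,10}→12  {6,8,9,10}→4  {7,8,9,10}→4
  5 left: {0,3,6,7,10}→30  {0,6,7,9,10}→30  {0,7,8,9,10}→10  {3,6,7,9,10}→30  {3,6,8,9,10}→10  {4,5,8,9,10}→1  {5,6,8,9,10}→5  {5,7,8,9,10}→5  {6,7,8,9,10}→20
  6 left: {0,3,6,7,9,10}→90  {0,5,7,8,9,10}→15  {0,6,7,8,9,10}→60  {2,4,5,8,9,10}→1  {3,5,6,8,9,10}→15  {3,6,7,8,9,10}→60  {4,5,6,8,9,10}→6  {4,5,7,8,9,10}→6  {5,6,7,8,9,10}→30
  7 left: {0,3,6,7,8,9,10}→210  {0,4,5,7,8,9,10}→21  {0,5,6,7,8,9,10}→105  {1,2,4,5,8,9,10}→1  {2,4,5,6,8,9,10}→7  {2,4,5,7,8,9,10}→7  {3,4,5,6,8,9,10}→21  {3,5,6,7,8,9,10}→105  {4,5,6,7,8,9,10}→42
  8 left: {0,2,4,5,7,8,9,10}→28  {0,3,5,6,7,8,9,10}→420  {0,4,5,6,7,8,9,10}→168  {1,2,4,5,6,8,9,10}→8  {1,2,4,5,7,8,9,10}→8  {2,3,4,5,6,8,9,10}→28  {2,4,5,6,7,8,9,10}→56  {3,4,5,6,7,8,9,10}→168
  9 left: {0,1,2,4,5,7,8,9,10}→36  {0,2,4,5,6,7,8,9,10}→252  {0,3,4,5,6,7,8,9,10}→756  {1,2,3,4,5,6,8,9,10}→36  {1,2,4,5,6,7,8,9,10}→72  {2,3,4,5,6,7,8,9,10}→252
  placing 0:f first → 360 extensions
  placing 1:c first → 1260 extensions
  placing 3:a first → 360 extensions
total linear extensions = 1980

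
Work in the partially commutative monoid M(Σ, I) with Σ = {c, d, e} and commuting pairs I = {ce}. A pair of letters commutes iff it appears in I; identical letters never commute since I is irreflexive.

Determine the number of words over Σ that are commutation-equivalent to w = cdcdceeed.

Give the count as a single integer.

4

#0=c has no predecessor
#1=d depends on [0:c]
#2=c depends on [1:d]
#3=d depends on [2:c]
#4=c depends on [3:d]
#5=e depends on [3:d]
#6=e depends on [5:e]
#7=e depends on [6:e]
#8=d depends on [4:c, 7:e]
sources: [0:c]
N(rest) = Σ N(rest − s) over sources s of rest; N(one piece) = 1:
  size 1 → [8]=1
  size 2 → [4,8]=1  [7,8]=1
  size 3 → [4,7,8]=2  [6,7,8]=1
  size 4 → [4,6,7,8]=3  [5,6,7,8]=1
  size 5 → [4,5,6,7,8]=4
  size 6 → [3,4,5,6,7,8]=4
  size 7 → [2,3,4,5,6,7,8]=4
  first=0(c) contributes 4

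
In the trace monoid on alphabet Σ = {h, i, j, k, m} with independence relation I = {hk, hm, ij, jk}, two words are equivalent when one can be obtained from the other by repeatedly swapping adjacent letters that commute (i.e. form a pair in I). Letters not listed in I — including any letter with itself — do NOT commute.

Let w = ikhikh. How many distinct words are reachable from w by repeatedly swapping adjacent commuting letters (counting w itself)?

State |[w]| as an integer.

0(i) covers ∅
1(k) covers 0:i
2(h) covers 0:i
3(i) covers 1:k, 2:h
4(k) covers 3:i
5(h) covers 3:i
floor of heap: 0:i
completions by unplaced set U, small U first (add the entries for U minus each lowest piece of U):
  |U|=1: {4}:1  {5}:1
  |U|=2: {4,5}:2
  |U|=3: {3,4,5}:2
  |U|=4: {1,3,4,5}:2  {2,3,4,5}:2
  start at 0(i): 4

4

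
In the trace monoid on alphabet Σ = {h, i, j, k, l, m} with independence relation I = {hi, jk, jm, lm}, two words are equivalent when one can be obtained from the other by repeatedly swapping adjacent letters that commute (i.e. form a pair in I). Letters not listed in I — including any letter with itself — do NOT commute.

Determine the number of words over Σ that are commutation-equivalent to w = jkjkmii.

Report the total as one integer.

#0=j has no predecessor
#1=k has no predecessor
#2=j depends on [0:j]
#3=k depends on [1:k]
#4=m depends on [3:k]
#5=i depends on [2:j, 4:m]
#6=i depends on [5:i]
sources: [0:j, 1:k]
N(rest) = Σ N(rest − s) over sources s of rest; N(one piece) = 1:
  size 1 → [6]=1
  size 2 → [5,6]=1
  size 3 → [2,5,6]=1  [4,5,6]=1
  size 4 → [0,2,5,6]=1  [2,4,5,6]=2  [3,4,5,6]=1
  size 5 → [0,2,4,5,6]=3  [1,3,4,5,6]=1  [2,3,4,5,6]=3
  first=0(j) contributes 4
  first=1(k) contributes 6
|[w]| = 10

10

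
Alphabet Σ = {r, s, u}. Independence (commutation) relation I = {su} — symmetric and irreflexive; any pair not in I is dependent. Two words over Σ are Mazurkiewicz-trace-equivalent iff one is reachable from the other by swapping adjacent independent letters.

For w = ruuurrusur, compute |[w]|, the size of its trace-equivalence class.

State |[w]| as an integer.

drop 0:r onto floor
drop 1:u onto {0:r}
drop 2:u onto {1:u}
drop 3:u onto {2:u}
drop 4:r onto {3:u}
drop 5:r onto {4:r}
drop 6:u onto {5:r}
drop 7:s onto {5:r}
drop 8:u onto {6:u}
drop 9:r onto {7:s, 8:u}
ground layer = {0:r}
drop-orders for the pieces not yet dropped (sum over which currently-grounded one goes next):
  1 to go: {9} 1
  2 to go: {7,9} 1  {8,9} 1
  3 to go: {6,8,9} 1  {7,8,9} 2
  4 to go: {6,7,8,9} 3
  5 to go: {5,6,7,8,9} 3
  6 to go: {4,5,6,7,8,9} 3
  7 to go: {3,4,5,6,7,8,9} 3
  8 to go: {2,3,4,5,6,7,8,9} 3
  if 0:r drops first: 3 orders

3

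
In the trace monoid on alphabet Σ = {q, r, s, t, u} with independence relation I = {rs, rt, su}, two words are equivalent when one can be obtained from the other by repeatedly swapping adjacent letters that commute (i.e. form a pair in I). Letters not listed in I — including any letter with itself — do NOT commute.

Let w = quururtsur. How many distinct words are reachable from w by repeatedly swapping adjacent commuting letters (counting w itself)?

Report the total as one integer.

0(q) covers ∅
1(u) covers 0:q
2(u) covers 1:u
3(r) covers 2:u
4(u) covers 3:r
5(r) covers 4:u
6(t) covers 4:u
7(s) covers 6:t
8(u) covers 5:r, 6:t
9(r) covers 8:u
floor of heap: 0:q
completions by unplaced set U, small U first (add the entries for U minus each lowest piece of U):
  |U|=1: {7}:1  {9}:1
  |U|=2: {7,9}:2  {8,9}:1
  |U|=3: {5,8,9}:1  {7,8,9}:3
  |U|=4: {5,7,8,9}:4  {6,7,8,9}:3
  |U|=5: {5,6,7,8,9}:7
  |U|=6: {4,5,6,7,8,9}:7
  |U|=7: {3,4,5,6,7,8,9}:7
  |U|=8: {2,3,4,5,6,7,8,9}:7
  start at 0(q): 7

7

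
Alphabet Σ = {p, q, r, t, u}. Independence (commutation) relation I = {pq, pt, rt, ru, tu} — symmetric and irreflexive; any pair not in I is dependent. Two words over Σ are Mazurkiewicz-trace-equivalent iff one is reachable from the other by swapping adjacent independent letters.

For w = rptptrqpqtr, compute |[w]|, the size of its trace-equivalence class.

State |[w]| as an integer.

117

0(r) covers ∅
1(p) covers 0:r
2(t) covers ∅
3(p) covers 1:p
4(t) covers 2:t
5(r) covers 3:p
6(q) covers 4:t, 5:r
7(p) covers 5:r
8(q) covers 6:q
9(t) covers 8:q
10(r) covers 7:p, 8:q
floor of heap: 0:r, 2:t
completions by unplaced set U, small U first (add the entries for U minus each lowest piece of U):
  |U|=1: {9}:1  {10}:1
  |U|=2: {7,10}:1  {9,10}:2
  |U|=3: {7,9,10}:3  {8,9,10}:2
  |U|=4: {6,8,9,10}:2  {7,8,9,10}:5
  |U|=5: {4,6,8,9,10}:2  {6,7,8,9,10}:7
  |U|=6: {2,4,6,8,9,10}:2  {4,6,7,8,9,10}:9  {5,6,7,8,9,10}:7
  |U|=7: {2,4,6,7,8,9,10}:11  {3,5,6,7,8,9,10}:7  {4,5,6,7,8,9,10}:16
  |U|=8: {1,3,5,6,7,8,9,10}:7  {2,4,5,6,7,8,9,10}:27  {3,4,5,6,7,8,9,10}:23
  |U|=9: {0,1,3,5,6,7,8,9,10}:7  {1,3,4,5,6,7,8,9,10}:30  {2,3,4,5,6,7,8,9,10}:50
  start at 0(r): 80
  start at 2(t): 37
sum over floor = 117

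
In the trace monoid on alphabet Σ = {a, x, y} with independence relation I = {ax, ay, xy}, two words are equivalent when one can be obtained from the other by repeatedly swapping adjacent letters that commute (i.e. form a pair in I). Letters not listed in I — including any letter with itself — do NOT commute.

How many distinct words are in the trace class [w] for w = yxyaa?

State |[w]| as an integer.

30

0(y) covers ∅
1(x) covers ∅
2(y) covers 0:y
3(a) covers ∅
4(a) covers 3:a
floor of heap: 0:y, 1:x, 3:a
completions by unplaced set U, small U first (add the entries for U minus each lowest piece of U):
  |U|=1: {1}:1  {2}:1  {4}:1
  |U|=2: {0,2}:1  {1,2}:2  {1,4}:2  {2,4}:2  {3,4}:1
  |U|=3: {0,1,2}:3  {0,2,4}:3  {1,2,4}:6  {1,3,4}:3  {2,3,4}:3
  start at 0(y): 12
  start at 1(x): 6
  start at 3(a): 12
sum over floor = 30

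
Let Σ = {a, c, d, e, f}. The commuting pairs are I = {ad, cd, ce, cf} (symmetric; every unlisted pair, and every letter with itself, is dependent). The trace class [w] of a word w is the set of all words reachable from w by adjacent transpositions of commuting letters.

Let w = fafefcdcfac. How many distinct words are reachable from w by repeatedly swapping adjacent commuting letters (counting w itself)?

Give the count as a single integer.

piece 0:f — minimal
piece 1:a rests on {0:f}
piece 2:f rests on {1:a}
piece 3:e rests on {2:f}
piece 4:f rests on {3:e}
piece 5:c rests on {1:a}
piece 6:d rests on {4:f}
piece 7:c rests on {5:c}
piece 8:f rests on {6:d}
piece 9:a rests on {7:c, 8:f}
piece 10:c rests on {9:a}
minimal pieces: {0:f}
ways to finish when only these pieces remain (= sum over removing one remaining piece with nothing left below it):
  1 left: {10}→1
  2 left: {9,10}→1
  3 left: {7,9,10}→1  {8,9,10}→1
  4 left: {5,7,9,10}→1  {6,8,9,10}→1  {7,8,9,10}→2
  5 left: {4,6,8,9,10}→1  {5,7,8,9,10}→3  {6,7,8,9,10}→3
  6 left: {3,4,6,8,9,10}→1  {4,6,7,8,9,10}→4  {5,6,7,8,9,10}→6
  7 left: {2,3,4,6,8,9,10}→1  {3,4,6,7,8,9,10}→5  {4,5,6,7,8,9,10}→10
  8 left: {2,3,4,6,7,8,9,10}→6  {3,4,5,6,7,8,9,10}→15
  9 left: {2,3,4,5,6,7,8,9,10}→21
  placing 0:f first → 21 extensions

21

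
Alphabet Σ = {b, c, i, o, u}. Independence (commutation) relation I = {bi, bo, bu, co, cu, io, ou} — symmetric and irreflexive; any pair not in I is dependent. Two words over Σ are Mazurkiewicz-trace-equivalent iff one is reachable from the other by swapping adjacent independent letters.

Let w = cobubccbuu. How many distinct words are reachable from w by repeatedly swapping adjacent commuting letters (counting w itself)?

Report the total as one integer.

840

0(c) covers ∅
1(o) covers ∅
2(b) covers 0:c
3(u) covers ∅
4(b) covers 2:b
5(c) covers 4:b
6(c) covers 5:c
7(b) covers 6:c
8(u) covers 3:u
9(u) covers 8:u
floor of heap: 0:c, 1:o, 3:u
completions by unplaced set U, small U first (add the entries for U minus each lowest piece of U):
  |U|=1: {1}:1  {7}:1  {9}:1
  |U|=2: {1,7}:2  {1,9}:2  {6,7}:1  {7,9}:2  {8,9}:1
  |U|=3: {1,6,7}:3  {1,7,9}:6  {1,8,9}:3  {3,8,9}:1  {5,6,7}:1  {6,7,9}:3  {7,8,9}:3
  |U|=4: {1,3,8,9}:4  {1,5,6,7}:4  {1,6,7,9}:12  {1,7,8,9}:12  {3,7,8,9}:4  {4,5,6,7}:1  {5,6,7,9}:4  {6,7,8,9}:6
  |U|=5: {1,3,7,8,9}:20  {1,4,5,6,7}:5  {1,5,6,7,9}:20  {1,6,7,8,9}:30  {2,4,5,6,7}:1  {3,6,7,8,9}:10  {4,5,6,7,9}:5  {5,6,7,8,9}:10
  |U|=6: {0,2,4,5,6,7}:1  {1,2,4,5,6,7}:6  {1,3,6,7,8,9}:60  {1,4,5,6,7,9}:30  {1,5,6,7,8,9}:60  {2,4,5,6,7,9}:6  {3,5,6,7,8,9}:20  {4,5,6,7,8,9}:15
  |U|=7: {0,1,2,4,5,6,7}:7  {0,2,4,5,6,7,9}:7  {1,2,4,5,6,7,9}:42  {1,3,5,6,7,8,9}:140  {1,4,5,6,7,8,9}:105  {2,4,5,6,7,8,9}:21  {3,4,5,6,7,8,9}:35
  |U|=8: {0,1,2,4,5,6,7,9}:56  {0,2,4,5,6,7,8,9}:28  {1,2,4,5,6,7,8,9}:168  {1,3,4,5,6,7,8,9}:280  {2,3,4,5,6,7,8,9}:56
  start at 0(c): 504
  start at 1(o): 84
  start at 3(u): 252
sum over floor = 840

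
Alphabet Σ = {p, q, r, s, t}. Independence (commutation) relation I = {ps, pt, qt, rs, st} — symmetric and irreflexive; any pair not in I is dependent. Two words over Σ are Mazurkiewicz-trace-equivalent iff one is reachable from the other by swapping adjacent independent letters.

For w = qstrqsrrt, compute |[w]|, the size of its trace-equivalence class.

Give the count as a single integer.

20

drop 0:q onto floor
drop 1:s onto {0:q}
drop 2:t onto floor
drop 3:r onto {0:q, 2:t}
drop 4:q onto {1:s, 3:r}
drop 5:s onto {4:q}
drop 6:r onto {4:q}
drop 7:r onto {6:r}
drop 8:t onto {7:r}
ground layer = {0:q, 2:t}
drop-orders for the pieces not yet dropped (sum over which currently-grounded one goes next):
  1 to go: {5} 1  {8} 1
  2 to go: {5,8} 2  {7,8} 1
  3 to go: {5,7,8} 3  {6,7,8} 1
  4 to go: {5,6,7,8} 4
  5 to go: {4,5,6,7,8} 4
  6 to go: {1,4,5,6,7,8} 4  {3,4,5,6,7,8} 4
  7 to go: {1,3,4,5,6,7,8} 8  {2,3,4,5,6,7,8} 4
  if 0:q drops first: 12 orders
  if 2:t drops first: 8 orders
heap linearizations: 20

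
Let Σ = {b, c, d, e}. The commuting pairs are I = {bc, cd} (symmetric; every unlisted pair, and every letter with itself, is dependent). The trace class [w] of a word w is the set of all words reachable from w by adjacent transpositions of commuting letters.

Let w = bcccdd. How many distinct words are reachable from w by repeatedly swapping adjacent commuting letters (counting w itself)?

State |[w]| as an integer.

piece 0:b — minimal
piece 1:c — minimal
piece 2:c rests on {1:c}
piece 3:c rests on {2:c}
piece 4:d rests on {0:b}
piece 5:d rests on {4:d}
minimal pieces: {0:b, 1:c}
ways to finish when only these pieces remain (= sum over removing one remaining piece with nothing left below it):
  1 left: {3}→1  {5}→1
  2 left: {2,3}→1  {3,5}→2  {4,5}→1
  3 left: {0,4,5}→1  {1,2,3}→1  {2,3,5}→3  {3,4,5}→3
  4 left: {0,3,4,5}→4  {1,2,3,5}→4  {2,3,4,5}→6
  placing 0:b first → 10 extensions
  placing 1:c first → 10 extensions
total linear extensions = 20

20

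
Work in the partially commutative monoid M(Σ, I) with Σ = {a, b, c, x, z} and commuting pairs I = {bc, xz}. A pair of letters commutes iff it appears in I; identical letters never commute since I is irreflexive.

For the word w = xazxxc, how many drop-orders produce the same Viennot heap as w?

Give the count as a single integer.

3

#0=x has no predecessor
#1=a depends on [0:x]
#2=z depends on [1:a]
#3=x depends on [1:a]
#4=x depends on [3:x]
#5=c depends on [2:z, 4:x]
sources: [0:x]
N(rest) = Σ N(rest − s) over sources s of rest; N(one piece) = 1:
  size 1 → [5]=1
  size 2 → [2,5]=1  [4,5]=1
  size 3 → [2,4,5]=2  [3,4,5]=1
  size 4 → [2,3,4,5]=3
  first=0(x) contributes 3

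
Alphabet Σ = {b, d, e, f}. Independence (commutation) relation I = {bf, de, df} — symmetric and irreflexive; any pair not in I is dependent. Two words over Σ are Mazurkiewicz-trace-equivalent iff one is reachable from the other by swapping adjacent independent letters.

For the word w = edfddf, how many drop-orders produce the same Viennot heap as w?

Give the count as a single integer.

20

#0=e has no predecessor
#1=d has no predecessor
#2=f depends on [0:e]
#3=d depends on [1:d]
#4=d depends on [3:d]
#5=f depends on [2:f]
sources: [0:e, 1:d]
N(rest) = Σ N(rest − s) over sources s of rest; N(one piece) = 1:
  size 1 → [4]=1  [5]=1
  size 2 → [2,5]=1  [3,4]=1  [4,5]=2
  size 3 → [0,2,5]=1  [1,3,4]=1  [2,4,5]=3  [3,4,5]=3
  size 4 → [0,2,4,5]=4  [1,3,4,5]=4  [2,3,4,5]=6
  first=0(e) contributes 10
  first=1(d) contributes 10
|[w]| = 20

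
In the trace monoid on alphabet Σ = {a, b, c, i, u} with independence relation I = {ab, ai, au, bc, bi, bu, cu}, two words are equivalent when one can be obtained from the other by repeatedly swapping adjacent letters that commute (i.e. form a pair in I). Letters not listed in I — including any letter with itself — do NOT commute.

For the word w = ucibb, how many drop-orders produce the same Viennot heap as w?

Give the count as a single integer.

drop 0:u onto floor
drop 1:c onto floor
drop 2:i onto {0:u, 1:c}
drop 3:b onto floor
drop 4:b onto {3:b}
ground layer = {0:u, 1:c, 3:b}
drop-orders for the pieces not yet dropped (sum over which currently-grounded one goes next):
  1 to go: {2} 1  {4} 1
  2 to go: {0,2} 1  {1,2} 1  {2,4} 2  {3,4} 1
  3 to go: {0,1,2} 2  {0,2,4} 3  {1,2,4} 3  {2,3,4} 3
  if 0:u drops first: 6 orders
  if 1:c drops first: 6 orders
  if 3:b drops first: 8 orders
heap linearizations: 20

20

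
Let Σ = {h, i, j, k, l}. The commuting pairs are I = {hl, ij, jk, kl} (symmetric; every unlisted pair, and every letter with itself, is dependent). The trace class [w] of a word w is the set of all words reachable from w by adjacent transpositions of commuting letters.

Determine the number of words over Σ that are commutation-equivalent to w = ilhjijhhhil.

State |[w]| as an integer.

6

drop 0:i onto floor
drop 1:l onto {0:i}
drop 2:h onto {0:i}
drop 3:j onto {1:l, 2:h}
drop 4:i onto {1:l, 2:h}
drop 5:j onto {3:j}
drop 6:h onto {4:i, 5:j}
drop 7:h onto {6:h}
drop 8:h onto {7:h}
drop 9:i onto {8:h}
drop 10:l onto {9:i}
ground layer = {0:i}
drop-orders for the pieces not yet dropped (sum over which currently-grounded one goes next):
  1 to go: {10} 1
  2 to go: {9,10} 1
  3 to go: {8,9,10} 1
  4 to go: {7,8,9,10} 1
  5 to go: {6,7,8,9,10} 1
  6 to go: {4,6,7,8,9,10} 1  {5,6,7,8,9,10} 1
  7 to go: {3,5,6,7,8,9,10} 1  {4,5,6,7,8,9,10} 2
  8 to go: {3,4,5,6,7,8,9,10} 3
  9 to go: {1,3,4,5,6,7,8,9,10} 3  {2,3,4,5,6,7,8,9,10} 3
  if 0:i drops first: 6 orders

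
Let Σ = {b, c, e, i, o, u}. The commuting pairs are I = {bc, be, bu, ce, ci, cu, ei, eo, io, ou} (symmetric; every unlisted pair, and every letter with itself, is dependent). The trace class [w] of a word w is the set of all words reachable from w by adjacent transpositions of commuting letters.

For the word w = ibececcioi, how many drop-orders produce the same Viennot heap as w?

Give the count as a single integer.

2925

0(i) covers ∅
1(b) covers 0:i
2(e) covers ∅
3(c) covers ∅
4(e) covers 2:e
5(c) covers 3:c
6(c) covers 5:c
7(i) covers 1:b
8(o) covers 1:b, 6:c
9(i) covers 7:i
floor of heap: 0:i, 2:e, 3:c
completions by unplaced set U, small U first (add the entries for U minus each lowest piece of U):
  |U|=1: {4}:1  {8}:1  {9}:1
  |U|=2: {2,4}:1  {4,8}:2  {4,9}:2  {6,8}:1  {7,9}:1  {8,9}:2
  |U|=3: {2,4,8}:3  {2,4,9}:3  {4,6,8}:3  {4,7,9}:3  {4,8,9}:6  {5,6,8}:1  {6,8,9}:3  {7,8,9}:3
  |U|=4: {1,7,8,9}:3  {2,4,6,8}:6  {2,4,7,9}:6  {2,4,8,9}:12  {3,5,6,8}:1  {4,5,6,8}:4  {4,6,8,9}:12  {4,7,8,9}:12  {5,6,8,9}:4  {6,7,8,9}:6
  |U|=5: {0,1,7,8,9}:3  {1,4,7,8,9}:15  {1,6,7,8,9}:9  {2,4,5,6,8}:10  {2,4,6,8,9}:30  {2,4,7,8,9}:30  {3,4,5,6,8}:5  {3,5,6,8,9}:5  {4,5,6,8,9}:20  {4,6,7,8,9}:30  {5,6,7,8,9}:10
  |U|=6: {0,1,4,7,8,9}:18  {0,1,6,7,8,9}:12  {1,2,4,7,8,9}:45  {1,4,6,7,8,9}:54  {1,5,6,7,8,9}:19  {2,3,4,5,6,8}:15  {2,4,5,6,8,9}:60  {2,4,6,7,8,9}:90  {3,4,5,6,8,9}:30  {3,5,6,7,8,9}:15  {4,5,6,7,8,9}:60
  |U|=7: {0,1,2,4,7,8,9}:63  {0,1,4,6,7,8,9}:84  {0,1,5,6,7,8,9}:31  {1,2,4,6,7,8,9}:189  {1,3,5,6,7,8,9}:34  {1,4,5,6,7,8,9}:133  {2,3,4,5,6,8,9}:105  {2,4,5,6,7,8,9}:210  {3,4,5,6,7,8,9}:105
  |U|=8: {0,1,2,4,6,7,8,9}:336  {0,1,3,5,6,7,8,9}:65  {0,1,4,5,6,7,8,9}:248  {1,2,4,5,6,7,8,9}:532  {1,3,4,5,6,7,8,9}:272  {2,3,4,5,6,7,8,9}:420
  start at 0(i): 1224
  start at 2(e): 585
  start at 3(c): 1116
sum over floor = 2925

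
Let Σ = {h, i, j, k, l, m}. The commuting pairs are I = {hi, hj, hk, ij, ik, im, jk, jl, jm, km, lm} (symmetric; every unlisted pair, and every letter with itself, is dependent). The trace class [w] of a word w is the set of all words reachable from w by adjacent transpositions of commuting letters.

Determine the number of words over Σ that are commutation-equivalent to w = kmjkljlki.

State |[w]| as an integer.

504

#0=k has no predecessor
#1=m has no predecessor
#2=j has no predecessor
#3=k depends on [0:k]
#4=l depends on [3:k]
#5=j depends on [2:j]
#6=l depends on [4:l]
#7=k depends on [6:l]
#8=i depends on [6:l]
sources: [0:k, 1:m, 2:j]
N(rest) = Σ N(rest − s) over sources s of rest; N(one piece) = 1:
  size 1 → [1]=1  [5]=1  [7]=1  [8]=1
  size 2 → [1,5]=2  [1,7]=2  [1,8]=2  [2,5]=1  [5,7]=2  [5,8]=2  [7,8]=2
  size 3 → [1,2,5]=3  [1,5,7]=6  [1,5,8]=6  [1,7,8]=6  [2,5,7]=3  [2,5,8]=3  [5,7,8]=6  [6,7,8]=2
  size 4 → [1,2,5,7]=12  [1,2,5,8]=12  [1,5,7,8]=24  [1,6,7,8]=8  [2,5,7,8]=12  [4,6,7,8]=2  [5,6,7,8]=8
  size 5 → [1,2,5,7,8]=60  [1,4,6,7,8]=10  [1,5,6,7,8]=40  [2,5,6,7,8]=20  [3,4,6,7,8]=2  [4,5,6,7,8]=10
  size 6 → [0,3,4,6,7,8]=2  [1,2,5,6,7,8]=120  [1,3,4,6,7,8]=12  [1,4,5,6,7,8]=60  [2,4,5,6,7,8]=30  [3,4,5,6,7,8]=12
  size 7 → [0,1,3,4,6,7,8]=14  [0,3,4,5,6,7,8]=14  [1,2,4,5,6,7,8]=210  [1,3,4,5,6,7,8]=84  [2,3,4,5,6,7,8]=42
  first=0(k) contributes 336
  first=1(m) contributes 56
  first=2(j) contributes 112
|[w]| = 504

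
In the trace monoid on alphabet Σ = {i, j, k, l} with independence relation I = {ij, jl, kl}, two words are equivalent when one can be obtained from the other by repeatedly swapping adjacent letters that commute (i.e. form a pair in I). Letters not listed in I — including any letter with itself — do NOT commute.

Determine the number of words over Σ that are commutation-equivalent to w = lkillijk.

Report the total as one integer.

#0=l has no predecessor
#1=k has no predecessor
#2=i depends on [0:l, 1:k]
#3=l depends on [2:i]
#4=l depends on [3:l]
#5=i depends on [4:l]
#6=j depends on [1:k]
#7=k depends on [5:i, 6:j]
sources: [0:l, 1:k]
N(rest) = Σ N(rest − s) over sources s of rest; N(one piece) = 1:
  size 1 → [7]=1
  size 2 → [5,7]=1  [6,7]=1
  size 3 → [4,5,7]=1  [5,6,7]=2
  size 4 → [3,4,5,7]=1  [4,5,6,7]=3
  size 5 → [2,3,4,5,7]=1  [3,4,5,6,7]=4
  size 6 → [0,2,3,4,5,7]=1  [2,3,4,5,6,7]=5
  first=0(l) contributes 5
  first=1(k) contributes 6
|[w]| = 11

11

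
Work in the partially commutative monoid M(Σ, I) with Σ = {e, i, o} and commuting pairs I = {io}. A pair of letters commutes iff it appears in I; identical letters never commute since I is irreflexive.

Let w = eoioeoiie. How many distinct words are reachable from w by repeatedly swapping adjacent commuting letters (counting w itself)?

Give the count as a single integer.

#0=e has no predecessor
#1=o depends on [0:e]
#2=i depends on [0:e]
#3=o depends on [1:o]
#4=e depends on [2:i, 3:o]
#5=o depends on [4:e]
#6=i depends on [4:e]
#7=i depends on [6:i]
#8=e depends on [5:o, 7:i]
sources: [0:e]
N(rest) = Σ N(rest − s) over sources s of rest; N(one piece) = 1:
  size 1 → [8]=1
  size 2 → [5,8]=1  [7,8]=1
  size 3 → [5,7,8]=2  [6,7,8]=1
  size 4 → [5,6,7,8]=3
  size 5 → [4,5,6,7,8]=3
  size 6 → [2,4,5,6,7,8]=3  [3,4,5,6,7,8]=3
  size 7 → [1,3,4,5,6,7,8]=3  [2,3,4,5,6,7,8]=6
  first=0(e) contributes 9

9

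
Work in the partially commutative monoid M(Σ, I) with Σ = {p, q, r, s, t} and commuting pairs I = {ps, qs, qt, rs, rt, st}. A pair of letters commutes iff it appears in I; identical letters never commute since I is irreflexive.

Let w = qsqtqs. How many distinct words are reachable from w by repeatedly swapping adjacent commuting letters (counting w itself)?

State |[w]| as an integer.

0(q) covers ∅
1(s) covers ∅
2(q) covers 0:q
3(t) covers ∅
4(q) covers 2:q
5(s) covers 1:s
floor of heap: 0:q, 1:s, 3:t
completions by unplaced set U, small U first (add the entries for U minus each lowest piece of U):
  |U|=1: {3}:1  {4}:1  {5}:1
  |U|=2: {1,5}:1  {2,4}:1  {3,4}:2  {3,5}:2  {4,5}:2
  |U|=3: {0,2,4}:1  {1,3,5}:3  {1,4,5}:3  {2,3,4}:3  {2,4,5}:3  {3,4,5}:6
  |U|=4: {0,2,3,4}:4  {0,2,4,5}:4  {1,2,4,5}:6  {1,3,4,5}:12  {2,3,4,5}:12
  start at 0(q): 30
  start at 1(s): 20
  start at 3(t): 10
sum over floor = 60

60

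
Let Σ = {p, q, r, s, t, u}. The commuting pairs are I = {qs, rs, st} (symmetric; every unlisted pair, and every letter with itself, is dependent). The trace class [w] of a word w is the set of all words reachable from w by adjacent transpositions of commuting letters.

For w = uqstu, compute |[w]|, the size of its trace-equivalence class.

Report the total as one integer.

drop 0:u onto floor
drop 1:q onto {0:u}
drop 2:s onto {0:u}
drop 3:t onto {1:q}
drop 4:u onto {2:s, 3:t}
ground layer = {0:u}
drop-orders for the pieces not yet dropped (sum over which currently-grounded one goes next):
  1 to go: {4} 1
  2 to go: {2,4} 1  {3,4} 1
  3 to go: {1,3,4} 1  {2,3,4} 2
  if 0:u drops first: 3 orders

3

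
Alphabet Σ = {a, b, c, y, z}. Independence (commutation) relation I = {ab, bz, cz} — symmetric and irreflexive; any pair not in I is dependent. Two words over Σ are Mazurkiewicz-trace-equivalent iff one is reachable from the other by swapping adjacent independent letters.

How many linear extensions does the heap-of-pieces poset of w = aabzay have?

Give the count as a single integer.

0(a) covers ∅
1(a) covers 0:a
2(b) covers ∅
3(z) covers 1:a
4(a) covers 3:z
5(y) covers 2:b, 4:a
floor of heap: 0:a, 2:b
completions by unplaced set U, small U first (add the entries for U minus each lowest piece of U):
  |U|=1: {5}:1
  |U|=2: {2,5}:1  {4,5}:1
  |U|=3: {2,4,5}:2  {3,4,5}:1
  |U|=4: {1,3,4,5}:1  {2,3,4,5}:3
  start at 0(a): 4
  start at 2(b): 1
sum over floor = 5

5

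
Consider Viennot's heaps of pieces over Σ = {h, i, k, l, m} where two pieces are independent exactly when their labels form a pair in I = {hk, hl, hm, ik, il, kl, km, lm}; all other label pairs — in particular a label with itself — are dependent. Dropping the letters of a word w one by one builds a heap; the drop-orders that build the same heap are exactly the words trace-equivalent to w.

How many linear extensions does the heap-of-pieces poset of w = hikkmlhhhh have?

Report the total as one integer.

1800

drop 0:h onto floor
drop 1:i onto {0:h}
drop 2:k onto floor
drop 3:k onto {2:k}
drop 4:m onto {1:i}
drop 5:l onto floor
drop 6:h onto {1:i}
drop 7:h onto {6:h}
drop 8:h onto {7:h}
drop 9:h onto {8:h}
ground layer = {0:h, 2:k, 5:l}
drop-orders for the pieces not yet dropped (sum over which currently-grounded one goes next):
  1 to go: {3} 1  {4} 1  {5} 1  {9} 1
  2 to go: {2,3} 1  {3,4} 2  {3,5} 2  {3,9} 2  {4,5} 2  {4,9} 2  {5,9} 2  {8,9} 1
  3 to go: {2,3,4} 3  {2,3,5} 3  {2,3,9} 3  {3,4,5} 6  {3,4,9} 6  {3,5,9} 6  {3,8,9} 3  {4,5,9} 6  {4,8,9} 3  {5,8,9} 3  {7,8,9} 1
  4 to go: {2,3,4,5} 12  {2,3,4,9} 12  {2,3,5,9} 12  {2,3,8,9} 6  {3,4,5,9} 24  {3,4,8,9} 12  {3,5,8,9} 12  {3,7,8,9} 4  {4,5,8,9} 12  {4,7,8,9} 4  {5,7,8,9} 4  {6,7,8,9} 1
  5 to go: {2,3,4,5,9} 60  {2,3,4,8,9} 30  {2,3,5,8,9} 30  {2,3,7,8,9} 10  {3,4,5,8,9} 60  {3,4,7,8,9} 20  {3,5,7,8,9} 20  {3,6,7,8,9} 5  {4,5,7,8,9} 20  {4,6,7,8,9} 5  {5,6,7,8,9} 5
  6 to go: {1,4,6,7,8,9} 5  {2,3,4,5,8,9} 180  {2,3,4,7,8,9} 60  {2,3,5,7,8,9} 60  {2,3,6,7,8,9} 15  {3,4,5,7,8,9} 120  {3,4,6,7,8,9} 30  {3,5,6,7,8,9} 30  {4,5,6,7,8,9} 30
  7 to go: {0,1,4,6,7,8,9} 5  {1,3,4,6,7,8,9} 35  {1,4,5,6,7,8,9} 35  {2,3,4,5,7,8,9} 420  {2,3,4,6,7,8,9} 105  {2,3,5,6,7,8,9} 105  {3,4,5,6,7,8,9} 210
  8 to go: {0,1,3,4,6,7,8,9} 40  {0,1,4,5,6,7,8,9} 40  {1,2,3,4,6,7,8,9} 140  {1,3,4,5,6,7,8,9} 280  {2,3,4,5,6,7,8,9} 840
  if 0:h drops first: 1260 orders
  if 2:k drops first: 360 orders
  if 5:l drops first: 180 orders
heap linearizations: 1800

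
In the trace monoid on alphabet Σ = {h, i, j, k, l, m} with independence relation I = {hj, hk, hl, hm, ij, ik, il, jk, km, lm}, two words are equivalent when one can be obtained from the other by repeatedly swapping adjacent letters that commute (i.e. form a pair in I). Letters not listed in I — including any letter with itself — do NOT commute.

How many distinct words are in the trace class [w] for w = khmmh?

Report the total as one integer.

0(k) covers ∅
1(h) covers ∅
2(m) covers ∅
3(m) covers 2:m
4(h) covers 1:h
floor of heap: 0:k, 1:h, 2:m
completions by unplaced set U, small U first (add the entries for U minus each lowest piece of U):
  |U|=1: {0}:1  {3}:1  {4}:1
  |U|=2: {0,3}:2  {0,4}:2  {1,4}:1  {2,3}:1  {3,4}:2
  |U|=3: {0,1,4}:3  {0,2,3}:3  {0,3,4}:6  {1,3,4}:3  {2,3,4}:3
  start at 0(k): 6
  start at 1(h): 12
  start at 2(m): 12
sum over floor = 30

30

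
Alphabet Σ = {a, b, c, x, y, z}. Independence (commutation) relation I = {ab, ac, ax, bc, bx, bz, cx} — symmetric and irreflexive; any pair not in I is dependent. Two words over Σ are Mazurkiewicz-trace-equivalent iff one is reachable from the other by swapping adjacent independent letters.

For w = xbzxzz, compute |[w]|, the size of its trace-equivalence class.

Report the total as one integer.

6

piece 0:x — minimal
piece 1:b — minimal
piece 2:z rests on {0:x}
piece 3:x rests on {2:z}
piece 4:z rests on {3:x}
piece 5:z rests on {4:z}
minimal pieces: {0:x, 1:b}
ways to finish when only these pieces remain (= sum over removing one remaining piece with nothing left below it):
  1 left: {1}→1  {5}→1
  2 left: {1,5}→2  {4,5}→1
  3 left: {1,4,5}→3  {3,4,5}→1
  4 left: {1,3,4,5}→4  {2,3,4,5}→1
  placing 0:x first → 5 extensions
  placing 1:b first → 1 extensions
total linear extensions = 6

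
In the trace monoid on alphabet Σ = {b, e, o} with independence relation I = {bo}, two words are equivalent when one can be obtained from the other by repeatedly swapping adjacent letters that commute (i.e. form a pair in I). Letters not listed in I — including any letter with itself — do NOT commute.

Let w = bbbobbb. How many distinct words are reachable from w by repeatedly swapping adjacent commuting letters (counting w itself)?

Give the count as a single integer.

piece 0:b — minimal
piece 1:b rests on {0:b}
piece 2:b rests on {1:b}
piece 3:o — minimal
piece 4:b rests on {2:b}
piece 5:b rests on {4:b}
piece 6:b rests on {5:b}
minimal pieces: {0:b, 3:o}
ways to finish when only these pieces remain (= sum over removing one remaining piece with nothing left below it):
  1 left: {3}→1  {6}→1
  2 left: {3,6}→2  {5,6}→1
  3 left: {3,5,6}→3  {4,5,6}→1
  4 left: {2,4,5,6}→1  {3,4,5,6}→4
  5 left: {1,2,4,5,6}→1  {2,3,4,5,6}→5
  placing 0:b first → 6 extensions
  placing 3:o first → 1 extensions
total linear extensions = 7

7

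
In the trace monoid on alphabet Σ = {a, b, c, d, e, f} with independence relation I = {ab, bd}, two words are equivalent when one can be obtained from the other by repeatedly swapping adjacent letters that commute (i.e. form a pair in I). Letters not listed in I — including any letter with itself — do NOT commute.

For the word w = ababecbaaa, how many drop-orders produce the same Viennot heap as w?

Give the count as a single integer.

piece 0:a — minimal
piece 1:b — minimal
piece 2:a rests on {0:a}
piece 3:b rests on {1:b}
piece 4:e rests on {2:a, 3:b}
piece 5:c rests on {4:e}
piece 6:b rests on {5:c}
piece 7:a rests on {5:c}
piece 8:a rests on {7:a}
piece 9:a rests on {8:a}
minimal pieces: {0:a, 1:b}
ways to finish when only these pieces remain (= sum over removing one remaining piece with nothing left below it):
  1 left: {6}→1  {9}→1
  2 left: {6,9}→2  {8,9}→1
  3 left: {6,8,9}→3  {7,8,9}→1
  4 left: {6,7,8,9}→4
  5 left: {5,6,7,8,9}→4
  6 left: {4,5,6,7,8,9}→4
  7 left: {2,4,5,6,7,8,9}→4  {3,4,5,6,7,8,9}→4
  8 left: {0,2,4,5,6,7,8,9}→4  {1,3,4,5,6,7,8,9}→4  {2,3,4,5,6,7,8,9}→8
  placing 0:a first → 12 extensions
  placing 1:b first → 12 extensions
total linear extensions = 24

24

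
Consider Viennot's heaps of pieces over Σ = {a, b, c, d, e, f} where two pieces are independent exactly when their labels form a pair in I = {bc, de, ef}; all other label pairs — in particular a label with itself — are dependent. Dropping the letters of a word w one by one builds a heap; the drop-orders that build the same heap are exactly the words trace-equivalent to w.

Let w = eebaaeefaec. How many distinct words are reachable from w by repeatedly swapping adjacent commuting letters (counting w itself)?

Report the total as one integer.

3

0(e) covers ∅
1(e) covers 0:e
2(b) covers 1:e
3(a) covers 2:b
4(a) covers 3:a
5(e) covers 4:a
6(e) covers 5:e
7(f) covers 4:a
8(a) covers 6:e, 7:f
9(e) covers 8:a
10(c) covers 9:e
floor of heap: 0:e
completions by unplaced set U, small U first (add the entries for U minus each lowest piece of U):
  |U|=1: {10}:1
  |U|=2: {9,10}:1
  |U|=3: {8,9,10}:1
  |U|=4: {6,8,9,10}:1  {7,8,9,10}:1
  |U|=5: {5,6,8,9,10}:1  {6,7,8,9,10}:2
  |U|=6: {5,6,7,8,9,10}:3
  |U|=7: {4,5,6,7,8,9,10}:3
  |U|=8: {3,4,5,6,7,8,9,10}:3
  |U|=9: {2,3,4,5,6,7,8,9,10}:3
  start at 0(e): 3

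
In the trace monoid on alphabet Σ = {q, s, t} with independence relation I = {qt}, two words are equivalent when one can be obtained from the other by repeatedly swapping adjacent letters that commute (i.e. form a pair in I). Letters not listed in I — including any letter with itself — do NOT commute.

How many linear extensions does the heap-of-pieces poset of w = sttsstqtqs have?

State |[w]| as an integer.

6

#0=s has no predecessor
#1=t depends on [0:s]
#2=t depends on [1:t]
#3=s depends on [2:t]
#4=s depends on [3:s]
#5=t depends on [4:s]
#6=q depends on [4:s]
#7=t depends on [5:t]
#8=q depends on [6:q]
#9=s depends on [7:t, 8:q]
sources: [0:s]
N(rest) = Σ N(rest − s) over sources s of rest; N(one piece) = 1:
  size 1 → [9]=1
  size 2 → [7,9]=1  [8,9]=1
  size 3 → [5,7,9]=1  [6,8,9]=1  [7,8,9]=2
  size 4 → [5,7,8,9]=3  [6,7,8,9]=3
  size 5 → [5,6,7,8,9]=6
  size 6 → [4,5,6,7,8,9]=6
  size 7 → [3,4,5,6,7,8,9]=6
  size 8 → [2,3,4,5,6,7,8,9]=6
  first=0(s) contributes 6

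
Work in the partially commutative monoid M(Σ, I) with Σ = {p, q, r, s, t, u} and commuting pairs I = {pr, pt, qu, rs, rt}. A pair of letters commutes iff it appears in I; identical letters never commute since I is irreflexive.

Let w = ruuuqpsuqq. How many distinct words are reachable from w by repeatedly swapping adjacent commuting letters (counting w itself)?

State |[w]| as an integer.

0(r) covers ∅
1(u) covers 0:r
2(u) covers 1:u
3(u) covers 2:u
4(q) covers 0:r
5(p) covers 3:u, 4:q
6(s) covers 5:p
7(u) covers 6:s
8(q) covers 6:s
9(q) covers 8:q
floor of heap: 0:r
completions by unplaced set U, small U first (add the entries for U minus each lowest piece of U):
  |U|=1: {7}:1  {9}:1
  |U|=2: {7,9}:2  {8,9}:1
  |U|=3: {7,8,9}:3
  |U|=4: {6,7,8,9}:3
  |U|=5: {5,6,7,8,9}:3
  |U|=6: {3,5,6,7,8,9}:3  {4,5,6,7,8,9}:3
  |U|=7: {2,3,5,6,7,8,9}:3  {3,4,5,6,7,8,9}:6
  |U|=8: {1,2,3,5,6,7,8,9}:3  {2,3,4,5,6,7,8,9}:9
  start at 0(r): 12

12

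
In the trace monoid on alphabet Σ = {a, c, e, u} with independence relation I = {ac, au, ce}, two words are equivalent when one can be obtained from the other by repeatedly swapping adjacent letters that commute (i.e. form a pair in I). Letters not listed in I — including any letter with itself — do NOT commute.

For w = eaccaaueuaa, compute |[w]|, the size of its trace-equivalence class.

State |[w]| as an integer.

102

piece 0:e — minimal
piece 1:a rests on {0:e}
piece 2:c — minimal
piece 3:c rests on {2:c}
piece 4:a rests on {1:a}
piece 5:a rests on {4:a}
piece 6:u rests on {0:e, 3:c}
piece 7:e rests on {5:a, 6:u}
piece 8:u rests on {7:e}
piece 9:a rests on {7:e}
piece 10:a rests on {9:a}
minimal pieces: {0:e, 2:c}
ways to finish when only these pieces remain (= sum over removing one remaining piece with nothing left below it):
  1 left: {8}→1  {10}→1
  2 left: {8,10}→2  {9,10}→1
  3 left: {8,9,10}→3
  4 left: {7,8,9,10}→3
  5 left: {5,7,8,9,10}→3  {6,7,8,9,10}→3
  6 left: {3,6,7,8,9,10}→3  {4,5,7,8,9,10}→3  {5,6,7,8,9,10}→6
  7 left: {1,4,5,7,8,9,10}→3  {2,3,6,7,8,9,10}→3  {3,5,6,7,8,9,10}→9  {4,5,6,7,8,9,10}→9
  8 left: {1,4,5,6,7,8,9,10}→12  {2,3,5,6,7,8,9,10}→12  {3,4,5,6,7,8,9,10}→18
  9 left: {0,1,4,5,6,7,8,9,10}→12  {1,3,4,5,6,7,8,9,10}→30  {2,3,4,5,6,7,8,9,10}→30
  placing 0:e first → 60 extensions
  placing 2:c first → 42 extensions
total linear extensions = 102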